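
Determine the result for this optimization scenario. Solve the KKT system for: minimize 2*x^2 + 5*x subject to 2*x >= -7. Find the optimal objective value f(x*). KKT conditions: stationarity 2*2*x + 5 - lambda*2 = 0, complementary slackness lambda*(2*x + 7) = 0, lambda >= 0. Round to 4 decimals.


Step 1: Try lambda = 0 (constraint inactive).
Stationarity: 2*2*x + 5 = 0
x* = -5/(2*2) = -1.25
Check constraint: 2*-1.25 = -2.5 >= -7 -- satisfied.
Step 2: Compute optimal value.
f(x*) = 2*(-1.25)^2 + 5*(-1.25) = -3.125


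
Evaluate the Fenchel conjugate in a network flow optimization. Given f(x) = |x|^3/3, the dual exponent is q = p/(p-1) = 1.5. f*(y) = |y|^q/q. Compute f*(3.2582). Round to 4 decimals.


The conjugate exponent q satisfies 1/p + 1/q = 1.
p = 3, so q = 3/(3 - 1) = 1.5
|y|^q = 3.2582^1.5 = 5.8812
f*(3.2582) = 5.8812 / 1.5 = 3.9208


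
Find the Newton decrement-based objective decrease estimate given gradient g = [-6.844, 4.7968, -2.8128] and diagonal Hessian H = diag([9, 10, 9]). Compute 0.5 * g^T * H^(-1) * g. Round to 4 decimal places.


Step 1: H is diagonal, so H^(-1) * g = [-0.7604, 0.4797, -0.3125].
Step 2: g^T H^(-1) g = sum_i g_i^2 / H_ii
  = (-6.844)^2/9 + (4.7968)^2/10 + (-2.8128)^2/9
  = 5.2045 + 2.3009 + 0.8791 = 8.3845
Step 3: Objective decrease = 0.5 * g^T H^(-1) g = 4.1923


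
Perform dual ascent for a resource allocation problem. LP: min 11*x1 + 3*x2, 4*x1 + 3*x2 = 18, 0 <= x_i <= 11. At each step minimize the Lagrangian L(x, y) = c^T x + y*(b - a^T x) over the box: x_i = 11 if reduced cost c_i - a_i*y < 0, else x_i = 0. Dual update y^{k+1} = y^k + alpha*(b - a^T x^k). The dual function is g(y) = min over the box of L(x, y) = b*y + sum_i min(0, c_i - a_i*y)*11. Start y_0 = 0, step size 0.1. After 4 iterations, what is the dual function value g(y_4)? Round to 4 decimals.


Dual ascent for LP: min 11*x1 + 3*x2, 4*x1 + 3*x2 = 18, 0 <= x_i <= 11
Step 1: y^k = 0.0, reduced costs: (11.0, 3.0)
  x^k = (0.0, 0.0), subgradient = b - a^T x = 18.0
  y^{k+1} = 0.0 + 0.1*18.0 = 1.8
Step 2: y^k = 1.8, reduced costs: (3.8, -2.4)
  x^k = (0.0, 11.0), subgradient = b - a^T x = -15.0
  y^{k+1} = 1.8 + 0.1*-15.0 = 0.3
Step 3: y^k = 0.3, reduced costs: (9.8, 2.1)
  x^k = (0.0, 0.0), subgradient = b - a^T x = 18.0
  y^{k+1} = 0.3 + 0.1*18.0 = 2.1
Step 4: y^k = 2.1, reduced costs: (2.6, -3.3)
  x^k = (0.0, 11.0), subgradient = b - a^T x = -15.0
  y^{k+1} = 2.1 + 0.1*-15.0 = 0.6
Dual objective at y_4 = 0.6: reduced costs (8.6, 1.2), box minimizer x = (0.0, 0.0)
g(y_4) = b*y + (c1 - a1*y)*x1 + (c2 - a2*y)*x2 = 18*0.6 + 8.6*0.0 + 1.2*0.0 = 10.8 + 0.0 + 0.0 = 10.8


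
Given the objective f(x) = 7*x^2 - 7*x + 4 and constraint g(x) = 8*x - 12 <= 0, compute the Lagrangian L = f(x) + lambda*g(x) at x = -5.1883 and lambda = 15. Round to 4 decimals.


Step 1: Evaluate f(x).
f(-5.1883) = 7*(-5.1883)^2 - 7*(-5.1883) + 4 = 228.7473
Step 2: Evaluate g(x).
g(-5.1883) = 8*-5.1883 - 12 = -53.5064
Step 3: Compute Lagrangian.
L = 228.7473 + 15*-53.5064 = -573.8487


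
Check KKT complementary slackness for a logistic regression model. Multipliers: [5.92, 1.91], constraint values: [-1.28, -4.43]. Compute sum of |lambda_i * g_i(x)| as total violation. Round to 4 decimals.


KKT complementary slackness check:
lambda_1 * g_1 = 5.92 * -1.28 = -7.5776
lambda_2 * g_2 = 1.91 * -4.43 = -8.4613
Total violation = 7.5776 + 8.4613 = 16.0389


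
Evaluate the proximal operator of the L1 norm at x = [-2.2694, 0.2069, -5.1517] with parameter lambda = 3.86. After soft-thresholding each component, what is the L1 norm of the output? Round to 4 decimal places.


Soft-thresholding with lambda = 3.86:
prox(-2.2694) = sign(-2.2694)*max(|-2.2694| - 3.86, 0) = 0.0
prox(0.2069) = sign(0.2069)*max(|0.2069| - 3.86, 0) = 0.0
prox(-5.1517) = sign(-5.1517)*max(|-5.1517| - 3.86, 0) = -1.2917
prox(x) = [0.0, 0.0, -1.2917]
||prox(x)||_1 = 0.0 + 0.0 + 1.2917 = 1.2917


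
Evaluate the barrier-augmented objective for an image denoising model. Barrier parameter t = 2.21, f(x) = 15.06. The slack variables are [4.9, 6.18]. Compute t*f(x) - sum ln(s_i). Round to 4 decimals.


Step 1: Compute log-barrier.
ln values: [1.5892, 1.8213]
phi = -(1.5892 + 1.8213) = -3.4106
Step 2: Compute augmented objective.
t*f(x) = 2.21*15.06 = 33.2826
Total = 33.2826 - 3.4106 = 29.872


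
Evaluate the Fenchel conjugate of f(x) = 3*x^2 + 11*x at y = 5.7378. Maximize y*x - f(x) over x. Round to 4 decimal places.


f*(y) = sup_x {y*x - a*x^2 - b*x} = sup_x {(y-b)*x - a*x^2}
FOC: (y - b) - 2a*x = 0 => x* = (y - b)/(2a)
x* = (5.7378 - 11)/(2*3) = -0.877
f*(5.7378) = (y-b)^2/(4a) = (5.7378 - 11)^2/(4*3)
= 27.6907/12 = 2.3076


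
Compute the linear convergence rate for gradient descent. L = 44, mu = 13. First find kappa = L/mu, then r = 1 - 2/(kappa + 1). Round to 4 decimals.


Step 1: Compute the condition number.
kappa = L/mu = 44/13 = 3.3846
Step 2: Compute the convergence rate.
r = 1 - 2/(kappa + 1) = 1 - 2*mu/(L + mu) = (L - mu)/(L + mu) = 31/57 = 0.5439


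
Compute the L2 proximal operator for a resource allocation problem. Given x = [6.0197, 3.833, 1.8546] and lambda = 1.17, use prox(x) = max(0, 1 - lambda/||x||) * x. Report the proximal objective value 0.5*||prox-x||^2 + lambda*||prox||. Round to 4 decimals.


Step 1: Compute ||x||.
||x|| = 7.3735
Step 2: Compute scaling factor.
scale = max(0, 1 - 1.17/7.3735) = 0.8413
Step 3: prox(x) = [5.0645, 3.2248, 1.5603]
||prox(x)|| = 6.2035
Step 4: Proximal objective.
0.5*||prox-x||^2 = 0.6845
lambda*||prox|| = 7.2581
Total = 7.9425


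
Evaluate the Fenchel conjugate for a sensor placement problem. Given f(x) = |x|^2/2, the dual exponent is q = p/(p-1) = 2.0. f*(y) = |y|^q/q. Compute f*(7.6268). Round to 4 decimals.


The conjugate exponent q satisfies 1/p + 1/q = 1.
p = 2, so q = 2/(2 - 1) = 2.0
|y|^q = 7.6268^2.0 = 58.1681
f*(7.6268) = 58.1681 / 2.0 = 29.084


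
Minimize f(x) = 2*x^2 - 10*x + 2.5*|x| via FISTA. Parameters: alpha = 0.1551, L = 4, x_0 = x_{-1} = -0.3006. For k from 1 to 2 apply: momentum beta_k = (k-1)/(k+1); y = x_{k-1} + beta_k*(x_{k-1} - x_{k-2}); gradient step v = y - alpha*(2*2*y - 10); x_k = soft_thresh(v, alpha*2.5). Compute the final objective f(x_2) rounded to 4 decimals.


FISTA on f(x) = 2*x^2 - 10*x + 2.5*|x|
L = 4, alpha = 0.1551
Iteration 1: beta = 0.0, y = -0.3006 + 0.0*(-0.3006 + 0.3006) = -0.3006
  grad(y) = -11.2024, v = y - alpha*grad = 1.4369
  prox(v) = soft_thresh(1.4369, 0.3878) = 1.0491
Iteration 2: beta = 0.3333, y = 1.0491 + 0.3333*(1.0491 + 0.3006) = 1.4991
  grad(y) = -4.0038, v = y - alpha*grad = 2.12
  prox(v) = soft_thresh(2.12, 0.3878) = 1.7323
f(x_2) = 2*1.7323^2 - 10*1.7323 + 2.5*|1.7323| = -6.9905


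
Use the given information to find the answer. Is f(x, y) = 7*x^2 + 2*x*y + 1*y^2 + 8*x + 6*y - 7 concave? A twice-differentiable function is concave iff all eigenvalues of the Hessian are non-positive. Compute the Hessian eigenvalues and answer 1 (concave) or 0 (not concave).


The Hessian of f(x,y) = 7*x^2 + 2*x*y + 1*y^2 + 8*x + 6*y - 7 is:
H = [[14, 2], [2, 2]]
Trace = 14 + 2 = 16
Determinant = 14*2 - (2)^2 = 24
Discriminant = (16)^2 - 4*24 = 160.0
Eigenvalues: lambda_1 = 1.6754, lambda_2 = 14.3246
The function is not concave.

0


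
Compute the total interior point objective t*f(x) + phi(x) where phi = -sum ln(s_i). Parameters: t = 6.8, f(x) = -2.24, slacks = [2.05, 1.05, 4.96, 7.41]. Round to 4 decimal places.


Step 1: Compute log-barrier.
ln values: [0.7178, 0.0488, 1.6014, 2.0028]
phi = -(0.7178 + 0.0488 + 1.6014 + 2.0028) = -4.3709
Step 2: Compute augmented objective.
t*f(x) = 6.8*-2.24 = -15.232
Total = -15.232 - 4.3709 = -19.6029


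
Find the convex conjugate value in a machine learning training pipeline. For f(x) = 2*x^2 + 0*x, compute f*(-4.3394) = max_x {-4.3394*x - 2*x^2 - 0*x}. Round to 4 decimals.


f*(y) = sup_x {y*x - a*x^2 - b*x} = sup_x {(y-b)*x - a*x^2}
FOC: (y - b) - 2a*x = 0 => x* = (y - b)/(2a)
x* = (-4.3394 - 0)/(2*2) = -1.0849
f*(-4.3394) = (y-b)^2/(4a) = (-4.3394 - 0)^2/(4*2)
= 18.8304/8 = 2.3538


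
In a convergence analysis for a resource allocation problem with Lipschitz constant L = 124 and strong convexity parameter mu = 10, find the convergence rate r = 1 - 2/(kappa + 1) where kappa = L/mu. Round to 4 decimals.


Step 1: Compute the condition number.
kappa = L/mu = 124/10 = 12.4
Step 2: Compute the convergence rate.
r = 1 - 2/(kappa + 1) = 1 - 2*mu/(L + mu) = (L - mu)/(L + mu) = 114/134 = 0.8507


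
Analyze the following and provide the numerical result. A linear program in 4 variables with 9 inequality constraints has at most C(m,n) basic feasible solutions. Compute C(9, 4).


Each vertex corresponds to some choice of n active constraints out of m, so the number of vertices is at most C(m, n) = m! / (n!(m-n)!).
m = 9, n = 4
Numerator: 9 * 8 * 7 * 6
Denominator: 4! = 24
C(9, 4) = 126


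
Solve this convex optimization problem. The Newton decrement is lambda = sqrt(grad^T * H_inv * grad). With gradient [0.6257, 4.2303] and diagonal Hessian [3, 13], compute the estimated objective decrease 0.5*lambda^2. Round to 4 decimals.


Step 1: H is diagonal, so H^(-1) * g = [0.2086, 0.3254].
Step 2: g^T H^(-1) g = sum_i g_i^2 / H_ii
  = (0.6257)^2/3 + (4.2303)^2/13
  = 0.1305 + 1.3766 = 1.5071
Step 3: Objective decrease = 0.5 * g^T H^(-1) g = 0.7535


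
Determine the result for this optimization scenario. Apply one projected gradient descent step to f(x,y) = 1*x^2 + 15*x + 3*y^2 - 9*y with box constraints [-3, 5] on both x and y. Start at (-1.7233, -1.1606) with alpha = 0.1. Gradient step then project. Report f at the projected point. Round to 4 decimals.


Step 1: Compute gradient at (-1.7233, -1.1606).
grad_x = 2*1*-1.7233 + 15 = 11.5534
grad_y = 2*3*-1.1606 - 9 = -15.9636
Step 2: Gradient step.
x_raw = -1.7233 - 0.1*11.5534 = -2.8786
y_raw = -1.1606 - 0.1*-15.9636 = 0.4358
Step 3: Project onto [-3, 5].
x_proj = clip(-2.8786) = -2.8786
y_proj = clip(0.4358) = 0.4358
Step 4: Evaluate f.
f(-2.8786, 0.4358) = -38.2452


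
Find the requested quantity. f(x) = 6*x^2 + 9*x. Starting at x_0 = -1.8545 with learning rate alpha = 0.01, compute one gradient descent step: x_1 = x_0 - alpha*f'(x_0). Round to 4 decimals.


We compute the gradient at x_0 and apply the update.
f'(x) = 12*x + 9
f'(-1.8545) = 12*-1.8545 + 9 = -13.254
x_1 = -1.8545 - 0.01*-13.254 = -1.722


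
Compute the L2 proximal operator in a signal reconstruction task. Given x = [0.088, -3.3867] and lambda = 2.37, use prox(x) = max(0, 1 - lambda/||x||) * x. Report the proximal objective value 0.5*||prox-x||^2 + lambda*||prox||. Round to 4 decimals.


Step 1: Compute ||x||.
||x|| = 3.3878
Step 2: Compute scaling factor.
scale = max(0, 1 - 2.37/3.3878) = 0.3004
Step 3: prox(x) = [0.0264, -1.0175]
||prox(x)|| = 1.0178
Step 4: Proximal objective.
0.5*||prox-x||^2 = 2.8085
lambda*||prox|| = 2.4122
Total = 5.2207


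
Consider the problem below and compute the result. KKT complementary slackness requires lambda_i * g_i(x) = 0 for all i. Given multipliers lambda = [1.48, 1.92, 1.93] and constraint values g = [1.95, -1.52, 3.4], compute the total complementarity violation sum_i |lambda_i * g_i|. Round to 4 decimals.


KKT complementary slackness check:
lambda_1 * g_1 = 1.48 * 1.95 = 2.886
lambda_2 * g_2 = 1.92 * -1.52 = -2.9184
lambda_3 * g_3 = 1.93 * 3.4 = 6.562
Total violation = 2.886 + 2.9184 + 6.562 = 12.3664


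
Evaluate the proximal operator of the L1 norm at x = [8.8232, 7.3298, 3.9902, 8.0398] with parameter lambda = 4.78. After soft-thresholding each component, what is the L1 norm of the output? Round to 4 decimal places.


Soft-thresholding with lambda = 4.78:
prox(8.8232) = sign(8.8232)*max(|8.8232| - 4.78, 0) = 4.0432
prox(7.3298) = sign(7.3298)*max(|7.3298| - 4.78, 0) = 2.5498
prox(3.9902) = sign(3.9902)*max(|3.9902| - 4.78, 0) = 0.0
prox(8.0398) = sign(8.0398)*max(|8.0398| - 4.78, 0) = 3.2598
prox(x) = [4.0432, 2.5498, 0.0, 3.2598]
||prox(x)||_1 = 4.0432 + 2.5498 + 0.0 + 3.2598 = 9.8528


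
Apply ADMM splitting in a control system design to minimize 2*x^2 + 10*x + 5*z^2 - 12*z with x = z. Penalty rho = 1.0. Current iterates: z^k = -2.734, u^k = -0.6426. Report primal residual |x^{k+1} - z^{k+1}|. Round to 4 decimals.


ADMM iteration with rho = 1.0, z^k = -2.734, u^k = -0.6426
Step 1: x-update.
Minimize 2*x^2 + 10*x + (1.0/2)*(x + 2.734 - 0.6426)^2
FOC: (2*2 + 1.0)*x = -10 + 1.0*(-2.734 + 0.6426)
x^{k+1} = -2.4183
Step 2: z-update.
Minimize 5*z^2 - 12*z + (1.0/2)*(-2.4183 - z - 0.6426)^2
FOC: (2*5 + 1.0)*z = 12 + 1.0*(-2.4183 - 0.6426)
z^{k+1} = 0.8126
Step 3: u-update.
u^{k+1} = -0.6426 - 2.4183 - 0.8126 = -3.8735
Step 4: Primal residual = |-2.4183 - 0.8126| = 3.2309


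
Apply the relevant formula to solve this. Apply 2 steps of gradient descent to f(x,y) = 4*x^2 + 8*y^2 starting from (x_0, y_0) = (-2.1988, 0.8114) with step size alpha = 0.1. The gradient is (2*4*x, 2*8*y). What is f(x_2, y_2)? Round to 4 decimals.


Gradient descent on f(x,y) = 4*x^2 + 8*y^2.
Starting point: (-2.1988, 0.8114), alpha = 0.1
Step 1: grad_x = 2*4*-2.1988 = -17.5904, grad_y = 2*8*0.8114 = 12.9824
  x_1 = -2.1988 - 0.1*-17.5904 = -0.4398
  y_1 = 0.8114 - 0.1*12.9824 = -0.4868
Step 2: grad_x = 2*4*-0.4398 = -3.5181, grad_y = 2*8*-0.4868 = -7.7894
  x_2 = -0.4398 - 0.1*-3.5181 = -0.088
  y_2 = -0.4868 - 0.1*-7.7894 = 0.2921
f(-0.088, 0.2921) = 4*(-0.088)^2 + 8*0.2921^2 = 0.7135


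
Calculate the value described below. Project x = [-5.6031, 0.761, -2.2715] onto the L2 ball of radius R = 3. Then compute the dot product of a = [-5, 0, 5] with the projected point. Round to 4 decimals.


Step 1: Compute ||x|| (intermediates to 6 decimals).
||x|| = sqrt((-5.6031)^2 + 0.761^2 + (-2.2715)^2) = 6.093731
Step 2: Project.
Since ||x|| > R, scale = R/||x|| = 3/6.093731 = 0.492309, proj(x) = scale * x
proj(x) = [-2.758457, 0.374647, -1.11828]
Step 3: Dot product.
a^T * proj(x) = -5*(-2.758457) + 0*0.374647 + 5*(-1.11828) = 8.2009


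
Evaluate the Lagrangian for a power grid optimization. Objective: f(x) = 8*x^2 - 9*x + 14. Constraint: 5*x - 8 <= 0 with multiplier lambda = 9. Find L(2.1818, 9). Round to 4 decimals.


Step 1: Evaluate f(x).
f(2.1818) = 8*2.1818^2 - 9*2.1818 + 14 = 32.4458
Step 2: Evaluate g(x).
g(2.1818) = 5*2.1818 - 8 = 2.909
Step 3: Compute Lagrangian.
L = 32.4458 + 9*2.909 = 58.6268


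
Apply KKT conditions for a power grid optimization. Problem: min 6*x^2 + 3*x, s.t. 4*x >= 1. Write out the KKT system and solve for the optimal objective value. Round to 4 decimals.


Step 1: Try lambda = 0 (constraint inactive).
x_unc = -3/(2*6) = -0.25
Check: 4*-0.25 = -1.0 < 1 -- violated!
Step 2: Constraint must be active: 4*x = 1
x* = 1/4 = 0.25
lambda = (2*6*0.25 + 3)/4 = 1.5
Step 3: Compute optimal value.
f(x*) = 6*0.25^2 + 3*0.25 = 1.125


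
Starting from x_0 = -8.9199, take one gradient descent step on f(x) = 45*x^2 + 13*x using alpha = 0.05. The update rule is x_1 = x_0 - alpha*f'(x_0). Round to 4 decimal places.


We compute the gradient at x_0 and apply the update.
f'(x) = 90*x + 13
f'(-8.9199) = 90*-8.9199 + 13 = -789.791
x_1 = -8.9199 - 0.05*-789.791 = 30.5697


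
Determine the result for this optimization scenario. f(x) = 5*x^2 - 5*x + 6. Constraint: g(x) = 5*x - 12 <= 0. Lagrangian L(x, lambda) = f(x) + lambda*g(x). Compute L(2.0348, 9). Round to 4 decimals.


Step 1: Evaluate f(x).
f(2.0348) = 5*2.0348^2 - 5*2.0348 + 6 = 16.5281
Step 2: Evaluate g(x).
g(2.0348) = 5*2.0348 - 12 = -1.826
Step 3: Compute Lagrangian.
L = 16.5281 + 9*-1.826 = 0.0941


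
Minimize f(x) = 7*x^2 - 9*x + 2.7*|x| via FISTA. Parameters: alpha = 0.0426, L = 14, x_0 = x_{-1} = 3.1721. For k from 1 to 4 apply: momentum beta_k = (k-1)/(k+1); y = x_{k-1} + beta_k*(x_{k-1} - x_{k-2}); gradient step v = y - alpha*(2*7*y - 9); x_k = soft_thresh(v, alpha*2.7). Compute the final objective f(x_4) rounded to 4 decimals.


FISTA on f(x) = 7*x^2 - 9*x + 2.7*|x|
L = 14, alpha = 0.0426
Iteration 1: beta = 0.0, y = 3.1721 + 0.0*(3.1721 - 3.1721) = 3.1721
  grad(y) = 35.4094, v = y - alpha*grad = 1.6637
  prox(v) = soft_thresh(1.6637, 0.115) = 1.5486
Iteration 2: beta = 0.3333, y = 1.5486 + 0.3333*(1.5486 - 3.1721) = 1.0075
  grad(y) = 5.1048, v = y - alpha*grad = 0.79
  prox(v) = soft_thresh(0.79, 0.115) = 0.675
Iteration 3: beta = 0.5, y = 0.675 + 0.5*(0.675 - 1.5486) = 0.2382
  grad(y) = -5.6654, v = y - alpha*grad = 0.4795
  prox(v) = soft_thresh(0.4795, 0.115) = 0.3645
Iteration 4: beta = 0.6, y = 0.3645 + 0.6*(0.3645 - 0.675) = 0.1782
  grad(y) = -6.505, v = y - alpha*grad = 0.4553
  prox(v) = soft_thresh(0.4553, 0.115) = 0.3403
f(x_4) = 7*0.3403^2 - 9*0.3403 + 2.7*|0.3403| = -1.3333


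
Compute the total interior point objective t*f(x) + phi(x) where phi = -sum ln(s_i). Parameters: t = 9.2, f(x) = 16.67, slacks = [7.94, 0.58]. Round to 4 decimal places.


Step 1: Compute log-barrier.
ln values: [2.0719, -0.5447]
phi = -(2.0719 - 0.5447) = -1.5272
Step 2: Compute augmented objective.
t*f(x) = 9.2*16.67 = 153.364
Total = 153.364 - 1.5272 = 151.8368


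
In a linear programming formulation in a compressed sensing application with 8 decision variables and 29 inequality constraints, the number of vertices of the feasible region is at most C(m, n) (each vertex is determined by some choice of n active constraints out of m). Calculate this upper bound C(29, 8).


Each vertex corresponds to some choice of n active constraints out of m, so the number of vertices is at most C(m, n) = m! / (n!(m-n)!).
m = 29, n = 8
Numerator: 29 * 28 * 27 * 26 * 25 * 24 * 23 * 22
Denominator: 8! = 40320
C(29, 8) = 4292145


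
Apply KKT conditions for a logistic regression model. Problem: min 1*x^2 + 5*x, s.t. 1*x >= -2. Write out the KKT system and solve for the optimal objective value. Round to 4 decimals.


Step 1: Try lambda = 0 (constraint inactive).
x_unc = -5/(2*1) = -2.5
Check: 1*-2.5 = -2.5 < -2 -- violated!
Step 2: Constraint must be active: 1*x = -2
x* = -2/1 = -2.0
lambda = (2*1*(-2.0) + 5)/1 = 1.0
Step 3: Compute optimal value.
f(x*) = 1*(-2.0)^2 + 5*(-2.0) = -6.0


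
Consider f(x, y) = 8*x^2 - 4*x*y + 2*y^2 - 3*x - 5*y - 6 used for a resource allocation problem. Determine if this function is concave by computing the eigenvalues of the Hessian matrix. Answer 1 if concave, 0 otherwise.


The Hessian of f(x,y) = 8*x^2 - 4*x*y + 2*y^2 - 3*x - 5*y - 6 is:
H = [[16, -4], [-4, 4]]
Trace = 16 + 4 = 20
Determinant = 16*4 - (-4)^2 = 48
Discriminant = (20)^2 - 4*48 = 208.0
Eigenvalues: lambda_1 = 2.7889, lambda_2 = 17.2111
The function is not concave.

0


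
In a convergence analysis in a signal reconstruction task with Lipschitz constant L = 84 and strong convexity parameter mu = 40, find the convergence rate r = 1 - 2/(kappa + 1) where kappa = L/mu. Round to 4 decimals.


Step 1: Compute the condition number.
kappa = L/mu = 84/40 = 2.1
Step 2: Compute the convergence rate.
r = 1 - 2/(kappa + 1) = 1 - 2*mu/(L + mu) = (L - mu)/(L + mu) = 44/124 = 0.3548


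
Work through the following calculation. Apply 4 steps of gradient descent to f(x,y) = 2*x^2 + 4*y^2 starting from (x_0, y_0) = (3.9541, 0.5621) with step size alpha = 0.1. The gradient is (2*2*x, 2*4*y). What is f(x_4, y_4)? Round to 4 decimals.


Gradient descent on f(x,y) = 2*x^2 + 4*y^2.
Starting point: (3.9541, 0.5621), alpha = 0.1
Step 1: grad_x = 2*2*3.9541 = 15.8164, grad_y = 2*4*0.5621 = 4.4968
  x_1 = 3.9541 - 0.1*15.8164 = 2.3725
  y_1 = 0.5621 - 0.1*4.4968 = 0.1124
Step 2: grad_x = 2*2*2.3725 = 9.4898, grad_y = 2*4*0.1124 = 0.8994
  x_2 = 2.3725 - 0.1*9.4898 = 1.4235
  y_2 = 0.1124 - 0.1*0.8994 = 0.0225
Step 3: grad_x = 2*2*1.4235 = 5.6939, grad_y = 2*4*0.0225 = 0.1799
  x_3 = 1.4235 - 0.1*5.6939 = 0.8541
  y_3 = 0.0225 - 0.1*0.1799 = 0.0045
Step 4: grad_x = 2*2*0.8541 = 3.4163, grad_y = 2*4*0.0045 = 0.036
  x_4 = 0.8541 - 0.1*3.4163 = 0.5125
  y_4 = 0.0045 - 0.1*0.036 = 0.0009
f(0.5125, 0.0009) = 2*0.5125^2 + 4*0.0009^2 = 0.5252


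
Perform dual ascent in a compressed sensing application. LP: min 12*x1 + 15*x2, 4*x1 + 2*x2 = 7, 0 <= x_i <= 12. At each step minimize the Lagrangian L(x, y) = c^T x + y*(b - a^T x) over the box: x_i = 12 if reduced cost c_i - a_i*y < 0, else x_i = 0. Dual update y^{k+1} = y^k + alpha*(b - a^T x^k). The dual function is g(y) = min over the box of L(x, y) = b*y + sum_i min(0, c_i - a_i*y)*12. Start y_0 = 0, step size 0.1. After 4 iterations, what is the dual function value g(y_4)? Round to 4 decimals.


Dual ascent for LP: min 12*x1 + 15*x2, 4*x1 + 2*x2 = 7, 0 <= x_i <= 12
Step 1: y^k = 0.0, reduced costs: (12.0, 15.0)
  x^k = (0.0, 0.0), subgradient = b - a^T x = 7.0
  y^{k+1} = 0.0 + 0.1*7.0 = 0.7
Step 2: y^k = 0.7, reduced costs: (9.2, 13.6)
  x^k = (0.0, 0.0), subgradient = b - a^T x = 7.0
  y^{k+1} = 0.7 + 0.1*7.0 = 1.4
Step 3: y^k = 1.4, reduced costs: (6.4, 12.2)
  x^k = (0.0, 0.0), subgradient = b - a^T x = 7.0
  y^{k+1} = 1.4 + 0.1*7.0 = 2.1
Step 4: y^k = 2.1, reduced costs: (3.6, 10.8)
  x^k = (0.0, 0.0), subgradient = b - a^T x = 7.0
  y^{k+1} = 2.1 + 0.1*7.0 = 2.8
Dual objective at y_4 = 2.8: reduced costs (0.8, 9.4), box minimizer x = (0.0, 0.0)
g(y_4) = b*y + (c1 - a1*y)*x1 + (c2 - a2*y)*x2 = 7*2.8 + 0.8*0.0 + 9.4*0.0 = 19.6 + 0.0 + 0.0 = 19.6


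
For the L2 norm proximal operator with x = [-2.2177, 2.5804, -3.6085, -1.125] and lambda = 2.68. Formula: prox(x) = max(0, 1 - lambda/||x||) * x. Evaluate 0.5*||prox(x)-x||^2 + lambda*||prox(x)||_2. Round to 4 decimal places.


Step 1: Compute ||x||.
||x|| = 5.0856
Step 2: Compute scaling factor.
scale = max(0, 1 - 2.68/5.0856) = 0.473
Step 3: prox(x) = [-1.049, 1.2206, -1.7069, -0.5322]
||prox(x)|| = 2.4056
Step 4: Proximal objective.
0.5*||prox-x||^2 = 3.5912
lambda*||prox|| = 6.447
Total = 10.0383


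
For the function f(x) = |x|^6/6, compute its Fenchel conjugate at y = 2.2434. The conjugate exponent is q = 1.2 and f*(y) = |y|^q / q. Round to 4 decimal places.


The conjugate exponent q satisfies 1/p + 1/q = 1.
p = 6, so q = 6/(6 - 1) = 1.2
|y|^q = 2.2434^1.2 = 2.6369
f*(2.2434) = 2.6369 / 1.2 = 2.1974


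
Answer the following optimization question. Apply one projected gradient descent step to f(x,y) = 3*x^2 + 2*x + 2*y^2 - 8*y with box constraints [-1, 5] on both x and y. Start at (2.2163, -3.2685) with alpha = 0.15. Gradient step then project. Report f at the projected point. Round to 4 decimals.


Step 1: Compute gradient at (2.2163, -3.2685).
grad_x = 2*3*2.2163 + 2 = 15.2978
grad_y = 2*2*-3.2685 - 8 = -21.074
Step 2: Gradient step.
x_raw = 2.2163 - 0.15*15.2978 = -0.0784
y_raw = -3.2685 - 0.15*-21.074 = -0.1074
Step 3: Project onto [-1, 5].
x_proj = clip(-0.0784) = -0.0784
y_proj = clip(-0.1074) = -0.1074
Step 4: Evaluate f.
f(-0.0784, -0.1074) = 0.744


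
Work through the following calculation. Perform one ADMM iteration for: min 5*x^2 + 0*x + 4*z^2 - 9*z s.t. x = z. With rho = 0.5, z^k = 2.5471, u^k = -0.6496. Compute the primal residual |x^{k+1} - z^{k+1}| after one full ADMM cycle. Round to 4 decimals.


ADMM iteration with rho = 0.5, z^k = 2.5471, u^k = -0.6496
Step 1: x-update.
Minimize 5*x^2 + 0*x + (0.5/2)*(x - 2.5471 - 0.6496)^2
FOC: (2*5 + 0.5)*x = 0 + 0.5*(2.5471 + 0.6496)
x^{k+1} = 0.1522
Step 2: z-update.
Minimize 4*z^2 - 9*z + (0.5/2)*(0.1522 - z - 0.6496)^2
FOC: (2*4 + 0.5)*z = 9 + 0.5*(0.1522 - 0.6496)
z^{k+1} = 1.0296
Step 3: u-update.
u^{k+1} = -0.6496 + 0.1522 - 1.0296 = -1.5269
Step 4: Primal residual = |0.1522 - 1.0296| = 0.8773


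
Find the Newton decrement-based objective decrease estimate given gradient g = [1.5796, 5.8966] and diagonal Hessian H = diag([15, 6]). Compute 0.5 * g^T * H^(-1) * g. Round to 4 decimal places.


Step 1: H is diagonal, so H^(-1) * g = [0.1053, 0.9828].
Step 2: g^T H^(-1) g = sum_i g_i^2 / H_ii
  = (1.5796)^2/15 + (5.8966)^2/6
  = 0.1663 + 5.795 = 5.9613
Step 3: Objective decrease = 0.5 * g^T H^(-1) g = 2.9807


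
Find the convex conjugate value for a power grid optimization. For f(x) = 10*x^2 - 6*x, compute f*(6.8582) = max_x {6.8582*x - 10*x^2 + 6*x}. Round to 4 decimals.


f*(y) = sup_x {y*x - a*x^2 - b*x} = sup_x {(y-b)*x - a*x^2}
FOC: (y - b) - 2a*x = 0 => x* = (y - b)/(2a)
x* = (6.8582 + 6)/(2*10) = 0.6429
f*(6.8582) = (y-b)^2/(4a) = (6.8582 + 6)^2/(4*10)
= 165.3333/40 = 4.1333


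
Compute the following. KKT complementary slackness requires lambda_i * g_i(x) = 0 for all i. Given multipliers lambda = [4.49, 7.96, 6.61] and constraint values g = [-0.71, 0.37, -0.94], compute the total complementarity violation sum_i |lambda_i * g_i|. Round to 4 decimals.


KKT complementary slackness check:
lambda_1 * g_1 = 4.49 * -0.71 = -3.1879
lambda_2 * g_2 = 7.96 * 0.37 = 2.9452
lambda_3 * g_3 = 6.61 * -0.94 = -6.2134
Total violation = 3.1879 + 2.9452 + 6.2134 = 12.3465


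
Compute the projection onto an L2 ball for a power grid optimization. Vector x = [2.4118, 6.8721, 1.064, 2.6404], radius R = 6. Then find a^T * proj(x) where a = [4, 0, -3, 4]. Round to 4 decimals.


Step 1: Compute ||x|| (intermediates to 6 decimals).
||x|| = sqrt(2.4118^2 + 6.8721^2 + 1.064^2 + 2.6404^2) = 7.819613
Step 2: Project.
Since ||x|| > R, scale = R/||x|| = 6/7.819613 = 0.767301, proj(x) = scale * x
proj(x) = [1.850577, 5.272969, 0.816408, 2.025982]
Step 3: Dot product.
a^T * proj(x) = 4*1.850577 + 0*5.272969 - 3*0.816408 + 4*2.025982 = 13.057


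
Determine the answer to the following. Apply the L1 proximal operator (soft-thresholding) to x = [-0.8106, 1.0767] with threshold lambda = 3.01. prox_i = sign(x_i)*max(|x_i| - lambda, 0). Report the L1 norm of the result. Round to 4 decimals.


Soft-thresholding with lambda = 3.01:
prox(-0.8106) = sign(-0.8106)*max(|-0.8106| - 3.01, 0) = 0.0
prox(1.0767) = sign(1.0767)*max(|1.0767| - 3.01, 0) = 0.0
prox(x) = [0.0, 0.0]
||prox(x)||_1 = 0.0 + 0.0 = 0.0


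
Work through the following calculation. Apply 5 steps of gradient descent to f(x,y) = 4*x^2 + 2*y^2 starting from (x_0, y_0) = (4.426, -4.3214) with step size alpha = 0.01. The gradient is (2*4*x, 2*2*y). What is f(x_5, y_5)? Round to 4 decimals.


Gradient descent on f(x,y) = 4*x^2 + 2*y^2.
Starting point: (4.426, -4.3214), alpha = 0.01
Step 1: grad_x = 2*4*4.426 = 35.408, grad_y = 2*2*-4.3214 = -17.2856
  x_1 = 4.426 - 0.01*35.408 = 4.0719
  y_1 = -4.3214 - 0.01*-17.2856 = -4.1485
Step 2: grad_x = 2*4*4.0719 = 32.5754, grad_y = 2*2*-4.1485 = -16.5942
  x_2 = 4.0719 - 0.01*32.5754 = 3.7462
  y_2 = -4.1485 - 0.01*-16.5942 = -3.9826
Step 3: grad_x = 2*4*3.7462 = 29.9693, grad_y = 2*2*-3.9826 = -15.9304
  x_3 = 3.7462 - 0.01*29.9693 = 3.4465
  y_3 = -3.9826 - 0.01*-15.9304 = -3.8233
Step 4: grad_x = 2*4*3.4465 = 27.5718, grad_y = 2*2*-3.8233 = -15.2932
  x_4 = 3.4465 - 0.01*27.5718 = 3.1708
  y_4 = -3.8233 - 0.01*-15.2932 = -3.6704
Step 5: grad_x = 2*4*3.1708 = 25.366, grad_y = 2*2*-3.6704 = -14.6815
  x_5 = 3.1708 - 0.01*25.366 = 2.9171
  y_5 = -3.6704 - 0.01*-14.6815 = -3.5236
f(2.9171, -3.5236) = 4*2.9171^2 + 2*(-3.5236)^2 = 58.8686


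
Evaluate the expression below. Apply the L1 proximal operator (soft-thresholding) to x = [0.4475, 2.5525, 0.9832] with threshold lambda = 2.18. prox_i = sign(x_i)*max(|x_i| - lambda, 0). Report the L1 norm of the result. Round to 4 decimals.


Soft-thresholding with lambda = 2.18:
prox(0.4475) = sign(0.4475)*max(|0.4475| - 2.18, 0) = 0.0
prox(2.5525) = sign(2.5525)*max(|2.5525| - 2.18, 0) = 0.3725
prox(0.9832) = sign(0.9832)*max(|0.9832| - 2.18, 0) = 0.0
prox(x) = [0.0, 0.3725, 0.0]
||prox(x)||_1 = 0.0 + 0.3725 + 0.0 = 0.3725


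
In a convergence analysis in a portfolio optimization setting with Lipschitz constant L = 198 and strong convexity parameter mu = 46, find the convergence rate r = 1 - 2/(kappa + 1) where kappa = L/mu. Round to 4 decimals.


Step 1: Compute the condition number.
kappa = L/mu = 198/46 = 4.3043
Step 2: Compute the convergence rate.
r = 1 - 2/(kappa + 1) = 1 - 2*mu/(L + mu) = (L - mu)/(L + mu) = 152/244 = 0.623


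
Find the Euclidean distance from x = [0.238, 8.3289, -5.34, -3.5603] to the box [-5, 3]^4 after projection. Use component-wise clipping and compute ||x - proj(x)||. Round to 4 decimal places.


Project each component onto [-5, 3].
clip(0.238) = 0.238, clip(8.3289) = 3.0, clip(-5.34) = -5.0, clip(-3.5603) = -3.5603
Projection = [0.238, 3.0, -5.0, -3.5603]
Squared diffs: [0.0, 28.3972, 0.1156, 0.0]
Distance = sqrt(28.5128) = 5.3397


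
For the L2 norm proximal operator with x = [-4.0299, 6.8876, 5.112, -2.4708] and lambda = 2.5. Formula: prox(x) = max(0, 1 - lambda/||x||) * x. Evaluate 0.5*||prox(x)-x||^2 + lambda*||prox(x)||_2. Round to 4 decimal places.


Step 1: Compute ||x||.
||x|| = 9.7937
Step 2: Compute scaling factor.
scale = max(0, 1 - 2.5/9.7937) = 0.7447
Step 3: prox(x) = [-3.0012, 5.1294, 3.8071, -1.8401]
||prox(x)|| = 7.2937
Step 4: Proximal objective.
0.5*||prox-x||^2 = 3.125
lambda*||prox|| = 18.2343
Total = 21.3592


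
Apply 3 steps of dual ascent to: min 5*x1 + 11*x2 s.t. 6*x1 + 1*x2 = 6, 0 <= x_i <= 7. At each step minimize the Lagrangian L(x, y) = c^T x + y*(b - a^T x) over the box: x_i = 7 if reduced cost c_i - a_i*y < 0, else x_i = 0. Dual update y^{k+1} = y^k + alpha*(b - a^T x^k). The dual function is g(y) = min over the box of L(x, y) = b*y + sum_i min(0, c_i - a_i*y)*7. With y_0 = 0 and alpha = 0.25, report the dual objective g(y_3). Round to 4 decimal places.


Dual ascent for LP: min 5*x1 + 11*x2, 6*x1 + 1*x2 = 6, 0 <= x_i <= 7
Step 1: y^k = 0.0, reduced costs: (5.0, 11.0)
  x^k = (0.0, 0.0), subgradient = b - a^T x = 6.0
  y^{k+1} = 0.0 + 0.25*6.0 = 1.5
Step 2: y^k = 1.5, reduced costs: (-4.0, 9.5)
  x^k = (7.0, 0.0), subgradient = b - a^T x = -36.0
  y^{k+1} = 1.5 + 0.25*-36.0 = -7.5
Step 3: y^k = -7.5, reduced costs: (50.0, 18.5)
  x^k = (0.0, 0.0), subgradient = b - a^T x = 6.0
  y^{k+1} = -7.5 + 0.25*6.0 = -6.0
Dual objective at y_3 = -6.0: reduced costs (41.0, 17.0), box minimizer x = (0.0, 0.0)
g(y_3) = b*y + (c1 - a1*y)*x1 + (c2 - a2*y)*x2 = 6*(-6.0) + 41.0*0.0 + 17.0*0.0 = -36.0 + 0.0 + 0.0 = -36.0


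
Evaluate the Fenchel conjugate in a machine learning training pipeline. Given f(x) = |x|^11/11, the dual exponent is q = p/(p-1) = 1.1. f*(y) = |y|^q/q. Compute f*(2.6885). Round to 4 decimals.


The conjugate exponent q satisfies 1/p + 1/q = 1.
p = 11, so q = 11/(11 - 1) = 1.1
|y|^q = 2.6885^1.1 = 2.968
f*(2.6885) = 2.968 / 1.1 = 2.6982


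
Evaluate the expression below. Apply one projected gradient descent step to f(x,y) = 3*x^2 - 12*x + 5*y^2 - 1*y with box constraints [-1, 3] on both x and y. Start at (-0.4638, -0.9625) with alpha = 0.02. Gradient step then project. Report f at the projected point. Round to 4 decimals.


Step 1: Compute gradient at (-0.4638, -0.9625).
grad_x = 2*3*-0.4638 - 12 = -14.7828
grad_y = 2*5*-0.9625 - 1 = -10.625
Step 2: Gradient step.
x_raw = -0.4638 - 0.02*-14.7828 = -0.1681
y_raw = -0.9625 - 0.02*-10.625 = -0.75
Step 3: Project onto [-1, 3].
x_proj = clip(-0.1681) = -0.1681
y_proj = clip(-0.75) = -0.75
Step 4: Evaluate f.
f(-0.1681, -0.75) = 5.665


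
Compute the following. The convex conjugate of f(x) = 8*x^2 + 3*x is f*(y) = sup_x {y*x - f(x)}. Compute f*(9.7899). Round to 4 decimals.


f*(y) = sup_x {y*x - a*x^2 - b*x} = sup_x {(y-b)*x - a*x^2}
FOC: (y - b) - 2a*x = 0 => x* = (y - b)/(2a)
x* = (9.7899 - 3)/(2*8) = 0.4244
f*(9.7899) = (y-b)^2/(4a) = (9.7899 - 3)^2/(4*8)
= 46.1027/32 = 1.4407


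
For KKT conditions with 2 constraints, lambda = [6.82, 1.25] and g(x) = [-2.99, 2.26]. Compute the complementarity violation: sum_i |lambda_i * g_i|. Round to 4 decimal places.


KKT complementary slackness check:
lambda_1 * g_1 = 6.82 * -2.99 = -20.3918
lambda_2 * g_2 = 1.25 * 2.26 = 2.825
Total violation = 20.3918 + 2.825 = 23.2168


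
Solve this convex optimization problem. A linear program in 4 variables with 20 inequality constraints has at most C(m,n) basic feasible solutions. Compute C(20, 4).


Each vertex corresponds to some choice of n active constraints out of m, so the number of vertices is at most C(m, n) = m! / (n!(m-n)!).
m = 20, n = 4
Numerator: 20 * 19 * 18 * 17
Denominator: 4! = 24
C(20, 4) = 4845


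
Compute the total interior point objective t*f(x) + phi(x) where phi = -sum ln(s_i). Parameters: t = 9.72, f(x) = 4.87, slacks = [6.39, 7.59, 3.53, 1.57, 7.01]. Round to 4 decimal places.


Step 1: Compute log-barrier.
ln values: [1.8547, 2.0268, 1.2613, 0.4511, 1.9473]
phi = -(1.8547 + 2.0268 + 1.2613 + 0.4511 + 1.9473) = -7.5413
Step 2: Compute augmented objective.
t*f(x) = 9.72*4.87 = 47.3364
Total = 47.3364 - 7.5413 = 39.7951


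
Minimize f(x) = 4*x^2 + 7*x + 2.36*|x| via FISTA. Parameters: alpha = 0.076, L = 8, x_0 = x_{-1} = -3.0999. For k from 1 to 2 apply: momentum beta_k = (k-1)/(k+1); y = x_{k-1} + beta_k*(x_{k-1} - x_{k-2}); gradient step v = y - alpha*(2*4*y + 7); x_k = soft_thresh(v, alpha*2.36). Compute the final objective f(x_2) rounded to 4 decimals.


FISTA on f(x) = 4*x^2 + 7*x + 2.36*|x|
L = 8, alpha = 0.076
Iteration 1: beta = 0.0, y = -3.0999 + 0.0*(-3.0999 + 3.0999) = -3.0999
  grad(y) = -17.7992, v = y - alpha*grad = -1.7472
  prox(v) = soft_thresh(-1.7472, 0.1794) = -1.5678
Iteration 2: beta = 0.3333, y = -1.5678 + 0.3333*(-1.5678 + 3.0999) = -1.0571
  grad(y) = -1.4568, v = y - alpha*grad = -0.9464
  prox(v) = soft_thresh(-0.9464, 0.1794) = -0.767
f(x_2) = 4*(-0.767)^2 + 7*(-0.767) + 2.36*|-0.767| = -1.2057


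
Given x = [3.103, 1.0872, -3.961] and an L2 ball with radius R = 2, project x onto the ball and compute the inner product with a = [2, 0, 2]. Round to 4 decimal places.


Step 1: Compute ||x|| (intermediates to 6 decimals).
||x|| = sqrt(3.103^2 + 1.0872^2 + (-3.961)^2) = 5.147828
Step 2: Project.
Since ||x|| > R, scale = R/||x|| = 2/5.147828 = 0.388513, proj(x) = scale * x
proj(x) = [1.205556, 0.422391, -1.5389]
Step 3: Dot product.
a^T * proj(x) = 2*1.205556 + 0*0.422391 + 2*(-1.5389) = -0.6667


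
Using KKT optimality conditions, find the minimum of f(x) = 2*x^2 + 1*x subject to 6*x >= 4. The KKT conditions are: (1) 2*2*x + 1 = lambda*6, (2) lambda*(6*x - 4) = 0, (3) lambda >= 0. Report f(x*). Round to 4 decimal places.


Step 1: Try lambda = 0 (constraint inactive).
x_unc = -1/(2*2) = -0.25
Check: 6*-0.25 = -1.5 < 4 -- violated!
Step 2: Constraint must be active: 6*x = 4
x* = 4/6 = 2/3 = 0.6667 (rounded; the exact value 2/3 is used below)
lambda = (2*2*(2/3) + 1)/6 = 0.6111
Step 3: Compute optimal value.
f(x*) = 2*(2/3)^2 + 1*(2/3) = 1.5556


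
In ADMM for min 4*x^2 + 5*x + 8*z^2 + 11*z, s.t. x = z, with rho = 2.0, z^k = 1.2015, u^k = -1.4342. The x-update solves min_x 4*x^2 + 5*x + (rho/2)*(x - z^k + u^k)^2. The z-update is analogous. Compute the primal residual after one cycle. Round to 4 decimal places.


ADMM iteration with rho = 2.0, z^k = 1.2015, u^k = -1.4342
Step 1: x-update.
Minimize 4*x^2 + 5*x + (2.0/2)*(x - 1.2015 - 1.4342)^2
FOC: (2*4 + 2.0)*x = -5 + 2.0*(1.2015 + 1.4342)
x^{k+1} = 0.0271
Step 2: z-update.
Minimize 8*z^2 + 11*z + (2.0/2)*(0.0271 - z - 1.4342)^2
FOC: (2*8 + 2.0)*z = -11 + 2.0*(0.0271 - 1.4342)
z^{k+1} = -0.7675
Step 3: u-update.
u^{k+1} = -1.4342 + 0.0271 + 0.7675 = -0.6396
Step 4: Primal residual = |0.0271 + 0.7675| = 0.7946


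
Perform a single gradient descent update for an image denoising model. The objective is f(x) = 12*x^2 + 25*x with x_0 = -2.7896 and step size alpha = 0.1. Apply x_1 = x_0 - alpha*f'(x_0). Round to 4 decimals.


We compute the gradient at x_0 and apply the update.
f'(x) = 24*x + 25
f'(-2.7896) = 24*-2.7896 + 25 = -41.9504
x_1 = -2.7896 - 0.1*-41.9504 = 1.4054


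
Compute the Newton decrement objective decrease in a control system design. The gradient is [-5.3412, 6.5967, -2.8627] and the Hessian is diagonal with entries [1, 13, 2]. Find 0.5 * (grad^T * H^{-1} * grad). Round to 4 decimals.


Step 1: H is diagonal, so H^(-1) * g = [-5.3412, 0.5074, -1.4314].
Step 2: g^T H^(-1) g = sum_i g_i^2 / H_ii
  = (-5.3412)^2/1 + (6.5967)^2/13 + (-2.8627)^2/2
  = 28.5284 + 3.3474 + 4.0975 = 35.9734
Step 3: Objective decrease = 0.5 * g^T H^(-1) g = 17.9867


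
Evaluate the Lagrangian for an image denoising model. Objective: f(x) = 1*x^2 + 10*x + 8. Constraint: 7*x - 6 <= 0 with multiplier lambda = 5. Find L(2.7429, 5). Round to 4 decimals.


Step 1: Evaluate f(x).
f(2.7429) = 1*2.7429^2 + 10*2.7429 + 8 = 42.9525
Step 2: Evaluate g(x).
g(2.7429) = 7*2.7429 - 6 = 13.2003
Step 3: Compute Lagrangian.
L = 42.9525 + 5*13.2003 = 108.954


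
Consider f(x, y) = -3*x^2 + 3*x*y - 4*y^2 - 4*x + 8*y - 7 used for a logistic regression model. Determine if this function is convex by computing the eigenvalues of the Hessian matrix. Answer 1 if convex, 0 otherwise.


The Hessian of f(x,y) = -3*x^2 + 3*x*y - 4*y^2 - 4*x + 8*y - 7 is:
H = [[-6, 3], [3, -8]]
Trace = -6 - 8 = -14
Determinant = -6*-8 - (3)^2 = 39
Discriminant = (-14)^2 - 4*39 = 40.0
Eigenvalues: lambda_1 = -10.1623, lambda_2 = -3.8377
The function is not convex.

0


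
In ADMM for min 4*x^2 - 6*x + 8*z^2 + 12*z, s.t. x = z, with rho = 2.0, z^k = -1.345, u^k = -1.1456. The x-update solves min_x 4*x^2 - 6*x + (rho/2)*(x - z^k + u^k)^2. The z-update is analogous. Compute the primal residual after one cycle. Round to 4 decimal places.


ADMM iteration with rho = 2.0, z^k = -1.345, u^k = -1.1456
Step 1: x-update.
Minimize 4*x^2 - 6*x + (2.0/2)*(x + 1.345 - 1.1456)^2
FOC: (2*4 + 2.0)*x = 6 + 2.0*(-1.345 + 1.1456)
x^{k+1} = 0.5601
Step 2: z-update.
Minimize 8*z^2 + 12*z + (2.0/2)*(0.5601 - z - 1.1456)^2
FOC: (2*8 + 2.0)*z = -12 + 2.0*(0.5601 - 1.1456)
z^{k+1} = -0.7317
Step 3: u-update.
u^{k+1} = -1.1456 + 0.5601 + 0.7317 = 0.1462
Step 4: Primal residual = |0.5601 + 0.7317| = 1.2918


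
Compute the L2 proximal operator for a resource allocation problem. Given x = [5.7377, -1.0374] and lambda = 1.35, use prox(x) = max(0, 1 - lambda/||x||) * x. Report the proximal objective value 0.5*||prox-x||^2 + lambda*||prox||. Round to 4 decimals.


Step 1: Compute ||x||.
||x|| = 5.8307
Step 2: Compute scaling factor.
scale = max(0, 1 - 1.35/5.8307) = 0.7685
Step 3: prox(x) = [4.4092, -0.7972]
||prox(x)|| = 4.4807
Step 4: Proximal objective.
0.5*||prox-x||^2 = 0.9113
lambda*||prox|| = 6.0489
Total = 6.9602


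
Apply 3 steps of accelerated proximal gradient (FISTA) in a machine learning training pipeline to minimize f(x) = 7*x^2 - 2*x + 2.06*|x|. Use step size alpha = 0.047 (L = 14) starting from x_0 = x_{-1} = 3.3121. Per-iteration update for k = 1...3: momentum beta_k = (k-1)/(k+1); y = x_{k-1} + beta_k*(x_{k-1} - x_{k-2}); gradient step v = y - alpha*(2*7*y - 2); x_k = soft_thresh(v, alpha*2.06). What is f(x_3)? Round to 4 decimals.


FISTA on f(x) = 7*x^2 - 2*x + 2.06*|x|
L = 14, alpha = 0.047
Iteration 1: beta = 0.0, y = 3.3121 + 0.0*(3.3121 - 3.3121) = 3.3121
  grad(y) = 44.3694, v = y - alpha*grad = 1.2267
  prox(v) = soft_thresh(1.2267, 0.0968) = 1.1299
Iteration 2: beta = 0.3333, y = 1.1299 + 0.3333*(1.1299 - 3.3121) = 0.4025
  grad(y) = 3.6353, v = y - alpha*grad = 0.2317
  prox(v) = soft_thresh(0.2317, 0.0968) = 0.1348
Iteration 3: beta = 0.5, y = 0.1348 + 0.5*(0.1348 - 1.1299) = -0.3627
  grad(y) = -7.0777, v = y - alpha*grad = -0.03
  prox(v) = soft_thresh(-0.03, 0.0968) = 0.0
f(x_3) = 7*0.0^2 - 2*0.0 + 2.06*|0.0| = 0.0


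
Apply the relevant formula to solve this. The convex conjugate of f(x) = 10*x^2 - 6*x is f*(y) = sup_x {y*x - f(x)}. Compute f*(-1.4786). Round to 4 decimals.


f*(y) = sup_x {y*x - a*x^2 - b*x} = sup_x {(y-b)*x - a*x^2}
FOC: (y - b) - 2a*x = 0 => x* = (y - b)/(2a)
x* = (-1.4786 + 6)/(2*10) = 0.2261
f*(-1.4786) = (y-b)^2/(4a) = (-1.4786 + 6)^2/(4*10)
= 20.4431/40 = 0.5111


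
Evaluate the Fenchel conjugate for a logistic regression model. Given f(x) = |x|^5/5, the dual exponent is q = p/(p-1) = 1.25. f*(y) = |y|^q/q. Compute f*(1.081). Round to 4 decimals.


The conjugate exponent q satisfies 1/p + 1/q = 1.
p = 5, so q = 5/(5 - 1) = 1.25
|y|^q = 1.081^1.25 = 1.1023
f*(1.081) = 1.1023 / 1.25 = 0.8818


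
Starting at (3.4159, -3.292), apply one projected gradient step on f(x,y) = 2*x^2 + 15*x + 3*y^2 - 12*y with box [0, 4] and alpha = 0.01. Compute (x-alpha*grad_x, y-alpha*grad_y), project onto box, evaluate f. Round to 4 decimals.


Step 1: Compute gradient at (3.4159, -3.292).
grad_x = 2*2*3.4159 + 15 = 28.6636
grad_y = 2*3*-3.292 - 12 = -31.752
Step 2: Gradient step.
x_raw = 3.4159 - 0.01*28.6636 = 3.1293
y_raw = -3.292 - 0.01*-31.752 = -2.9745
Step 3: Project onto [0, 4].
x_proj = clip(3.1293) = 3.1293
y_proj = clip(-2.9745) = 0.0
Step 4: Evaluate f.
f(3.1293, 0.0) = 66.5235
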